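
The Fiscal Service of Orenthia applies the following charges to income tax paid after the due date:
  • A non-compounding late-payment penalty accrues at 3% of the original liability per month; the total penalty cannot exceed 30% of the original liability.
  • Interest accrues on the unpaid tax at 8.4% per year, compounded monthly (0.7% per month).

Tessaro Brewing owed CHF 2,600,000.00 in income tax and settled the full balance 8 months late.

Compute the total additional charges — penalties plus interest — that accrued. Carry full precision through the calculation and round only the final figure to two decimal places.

CHF 773,217.58

Penalty: 8 × 3% × CHF 2,600,000.00 = CHF 624,000.00 (below the 30% cap of CHF 780,000.00)
Interest: CHF 2,600,000.00 × ((1 + 0.007)^8 − 1) = CHF 2,600,000.00 × 0.0573914… = CHF 149,217.5802…
Penalties + interest = CHF 624,000.0000 + CHF 149,217.5802… = CHF 773,217.58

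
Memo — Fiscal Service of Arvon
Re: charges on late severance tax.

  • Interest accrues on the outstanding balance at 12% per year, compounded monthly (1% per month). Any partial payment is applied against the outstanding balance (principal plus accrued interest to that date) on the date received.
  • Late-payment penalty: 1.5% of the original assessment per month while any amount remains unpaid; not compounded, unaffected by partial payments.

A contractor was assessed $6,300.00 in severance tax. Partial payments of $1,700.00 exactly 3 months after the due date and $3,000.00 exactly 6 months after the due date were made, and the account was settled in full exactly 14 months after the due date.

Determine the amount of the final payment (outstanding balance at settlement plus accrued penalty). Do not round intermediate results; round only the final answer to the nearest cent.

$3,419.48

Balance at month 3: $6,300.0000 × (1 + 0.01)^3 = $6,490.8963
After $1,700.00 payment: $6,490.8963 − $1,700.00 = $4,790.8963
Balance at month 6: $4,790.8963 × (1 + 0.01)^3 = $4,936.0652…
After $3,000.00 payment: $4,936.0652… − $3,000.00 = $1,936.0652…
Balance at month 14: $1,936.0652… × (1 + 0.01)^8 = $2,096.4812…
Penalty: 14 × 1.5% × $6,300.00 = $1,323.00
Final settlement = outstanding balance + penalty = $2,096.4812… + $1,323.00 = $3,419.48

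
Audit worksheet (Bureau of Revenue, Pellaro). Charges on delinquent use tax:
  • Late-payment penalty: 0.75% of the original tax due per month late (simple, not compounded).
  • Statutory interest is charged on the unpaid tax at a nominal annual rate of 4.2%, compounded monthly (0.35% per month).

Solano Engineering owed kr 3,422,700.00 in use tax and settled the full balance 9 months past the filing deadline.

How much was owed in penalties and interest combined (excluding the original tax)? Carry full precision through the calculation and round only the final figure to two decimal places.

kr 340,369.10

Late-payment penalty = 0.75% × kr 3,422,700.00 × 9 mo = kr 231,032.25
Interest: kr 3,422,700.00 × ((1 + 0.0035)^9 − 1) = kr 3,422,700.00 × 0.0319446… = kr 109,336.8525…
Penalties + interest = kr 231,032.2500 + kr 109,336.8525… = kr 340,369.10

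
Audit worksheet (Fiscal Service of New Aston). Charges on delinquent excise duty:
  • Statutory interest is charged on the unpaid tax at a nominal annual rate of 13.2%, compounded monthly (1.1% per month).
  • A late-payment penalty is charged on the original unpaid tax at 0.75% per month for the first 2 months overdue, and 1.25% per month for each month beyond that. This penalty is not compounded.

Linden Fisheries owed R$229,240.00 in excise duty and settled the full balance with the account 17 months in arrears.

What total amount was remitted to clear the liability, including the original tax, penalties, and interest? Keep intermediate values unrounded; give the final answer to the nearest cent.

Penalty, months 1–2: 2 × 0.75% × R$229,240.00 = R$3,438.60
Penalty, months 3–17: 15 × 1.25% × R$229,240.00 = R$42,982.50
Interest: R$229,240.00 × ((1 + 0.011)^17 − 1) = R$229,240.00 × 0.2043969… = R$46,855.9556…
Total = R$229,240.00 + R$46,421.1000 + R$46,855.9556… = R$322,517.06

R$322,517.06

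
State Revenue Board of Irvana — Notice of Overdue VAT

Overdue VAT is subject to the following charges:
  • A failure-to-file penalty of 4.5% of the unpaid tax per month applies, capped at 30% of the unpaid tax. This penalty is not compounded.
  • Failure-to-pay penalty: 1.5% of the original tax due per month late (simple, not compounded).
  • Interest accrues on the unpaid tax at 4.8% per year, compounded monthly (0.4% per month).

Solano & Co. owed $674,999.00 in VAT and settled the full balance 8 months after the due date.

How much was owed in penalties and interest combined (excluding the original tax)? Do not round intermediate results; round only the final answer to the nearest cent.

Failure-to-file: 8 × 4.5% × $674,999.00 = $242,999.64, capped at 30% × $674,999.00 = $202,499.70
Failure-to-pay penalty = 1.5% × $674,999.00 × 8 mo = $80,999.88
Interest: $674,999.00 × ((1 + 0.004)^8 − 1) = $674,999.00 × 0.0324516… = $21,904.7989…
Penalties + interest = $283,499.5800 + $21,904.7989… = $305,404.38

$305,404.38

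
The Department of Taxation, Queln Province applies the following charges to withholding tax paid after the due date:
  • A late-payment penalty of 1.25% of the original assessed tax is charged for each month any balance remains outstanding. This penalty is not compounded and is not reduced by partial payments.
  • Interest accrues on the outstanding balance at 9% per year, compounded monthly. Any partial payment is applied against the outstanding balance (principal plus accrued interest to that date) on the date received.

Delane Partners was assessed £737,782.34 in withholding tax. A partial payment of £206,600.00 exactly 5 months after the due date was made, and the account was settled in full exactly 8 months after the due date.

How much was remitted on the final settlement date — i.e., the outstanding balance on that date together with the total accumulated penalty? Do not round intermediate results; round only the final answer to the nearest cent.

£645,723.67

Monthly rate = 9% ÷ 12 = 0.75%
Balance at month 5: £737,782.3400 × (1 + 0.0075)^5 = £765,867.3045…
After £206,600.00 payment: £765,867.3045… − £206,600.00 = £559,267.3045…
Balance at month 8: £559,267.3045… × (1 + 0.0075)^3 = £571,945.4312…
Penalty: 8 × 1.25% × £737,782.34 = £73,778.23…
Final settlement = outstanding balance + penalty = £571,945.4312… + £73,778.23… = £645,723.67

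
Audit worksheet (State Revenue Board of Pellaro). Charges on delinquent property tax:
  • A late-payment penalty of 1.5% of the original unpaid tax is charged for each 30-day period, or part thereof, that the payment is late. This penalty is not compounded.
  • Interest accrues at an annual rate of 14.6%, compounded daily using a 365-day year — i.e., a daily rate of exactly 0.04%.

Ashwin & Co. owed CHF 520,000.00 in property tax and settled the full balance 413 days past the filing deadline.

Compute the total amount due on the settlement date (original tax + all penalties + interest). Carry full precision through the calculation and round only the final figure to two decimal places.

CHF 722,586.83

Penalty periods: ⌈413/30⌉ = 14; penalty = 14 × 1.5% × CHF 520,000.00 = CHF 109,200.00
Interest: CHF 520,000.00 × ((1 + 0.0004)^413 − 1) = CHF 520,000.00 × 0.17959006… = CHF 93,386.8296…
Total = CHF 520,000.00 + CHF 109,200.0000 + CHF 93,386.8296… = CHF 722,586.83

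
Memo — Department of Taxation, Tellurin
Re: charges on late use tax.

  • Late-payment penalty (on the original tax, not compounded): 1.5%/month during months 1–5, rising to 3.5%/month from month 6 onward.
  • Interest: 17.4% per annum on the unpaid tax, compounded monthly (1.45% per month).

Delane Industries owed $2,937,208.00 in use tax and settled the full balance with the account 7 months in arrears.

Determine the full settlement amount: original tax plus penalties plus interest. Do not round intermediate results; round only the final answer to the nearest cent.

$3,674,516.27

Penalty, months 1–5: 5 × 1.5% × $2,937,208.00 = $220,290.60
Penalty, months 6–7: 2 × 3.5% × $2,937,208.00 = $205,604.56
Interest: $2,937,208.00 × ((1 + 0.0145)^7 − 1) = $2,937,208.00 × 0.1060235… = $311,413.1093…
Total = $2,937,208.00 + $425,895.1600 + $311,413.1093… = $3,674,516.27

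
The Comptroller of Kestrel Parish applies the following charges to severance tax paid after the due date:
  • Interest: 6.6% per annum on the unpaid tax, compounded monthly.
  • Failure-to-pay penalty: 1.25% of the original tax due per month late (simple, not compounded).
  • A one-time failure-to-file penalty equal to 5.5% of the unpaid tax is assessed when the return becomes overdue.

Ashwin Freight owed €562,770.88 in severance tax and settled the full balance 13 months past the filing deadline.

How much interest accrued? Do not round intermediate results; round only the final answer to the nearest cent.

€41,593.13

Interest (6.6%/yr ÷ 12 = 0.55%/month): €562,770.88 × ((1 + 0.0055)^13 − 1) = €41,593.1262…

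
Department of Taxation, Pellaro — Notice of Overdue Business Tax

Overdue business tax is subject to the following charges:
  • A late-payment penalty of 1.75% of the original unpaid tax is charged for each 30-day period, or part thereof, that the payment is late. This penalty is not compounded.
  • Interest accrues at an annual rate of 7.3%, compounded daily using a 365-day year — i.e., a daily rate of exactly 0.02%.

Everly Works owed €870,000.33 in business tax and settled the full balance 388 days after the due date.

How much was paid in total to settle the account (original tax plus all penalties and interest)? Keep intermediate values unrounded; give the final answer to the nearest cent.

Penalty periods: ⌈388/30⌉ = 13; penalty = 13 × 1.75% × €870,000.33 = €197,925.08…
Interest: €870,000.33 × ((1 + 0.0002)^388 − 1) = €870,000.33 × 0.08068191… = €70,193.2893…
Total = €870,000.33 + €197,925.0751… + €70,193.2893… = €1,138,118.69

€1,138,118.69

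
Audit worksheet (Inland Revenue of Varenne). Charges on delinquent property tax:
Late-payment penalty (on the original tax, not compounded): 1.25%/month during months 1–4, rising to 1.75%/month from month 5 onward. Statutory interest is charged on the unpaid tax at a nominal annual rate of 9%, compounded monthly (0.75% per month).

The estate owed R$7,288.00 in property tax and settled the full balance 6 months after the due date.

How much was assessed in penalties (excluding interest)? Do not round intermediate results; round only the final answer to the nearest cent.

R$619.48

Penalty, months 1–4: 4 × 1.25% × R$7,288.00 = R$364.40
Penalty, months 5–6: 2 × 1.75% × R$7,288.00 = R$255.08
Total penalty = R$364.40 + R$255.08 = R$619.48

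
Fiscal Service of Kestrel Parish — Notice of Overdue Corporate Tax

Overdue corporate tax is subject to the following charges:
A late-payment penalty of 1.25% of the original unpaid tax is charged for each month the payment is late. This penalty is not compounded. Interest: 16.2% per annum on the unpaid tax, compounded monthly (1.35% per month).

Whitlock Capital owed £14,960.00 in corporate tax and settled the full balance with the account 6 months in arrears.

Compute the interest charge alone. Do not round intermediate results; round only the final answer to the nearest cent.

£1,253.40

Interest: £14,960.00 × ((1 + 0.0135)^6 − 1) = £14,960.00 × 0.0837835… = £1,253.4005…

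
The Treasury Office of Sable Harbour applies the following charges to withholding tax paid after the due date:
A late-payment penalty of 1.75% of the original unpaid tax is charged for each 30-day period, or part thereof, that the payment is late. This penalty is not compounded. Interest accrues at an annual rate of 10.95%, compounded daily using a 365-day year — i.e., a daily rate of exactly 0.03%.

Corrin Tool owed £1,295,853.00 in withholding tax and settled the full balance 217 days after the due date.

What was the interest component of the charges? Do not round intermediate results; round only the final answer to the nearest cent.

Interest: £1,295,853.00 × ((1 + 0.0003)^217 − 1) = £1,295,853.00 × 0.06725533… = £87,153.0158…

£87,153.02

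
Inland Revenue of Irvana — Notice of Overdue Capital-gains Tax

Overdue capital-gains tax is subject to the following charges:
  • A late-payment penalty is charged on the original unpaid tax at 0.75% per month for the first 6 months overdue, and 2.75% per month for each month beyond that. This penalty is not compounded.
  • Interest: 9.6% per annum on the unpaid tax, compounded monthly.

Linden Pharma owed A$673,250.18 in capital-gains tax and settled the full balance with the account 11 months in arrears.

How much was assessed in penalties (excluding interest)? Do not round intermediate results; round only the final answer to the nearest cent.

A$122,868.16

Penalty, months 1–6: 6 × 0.75% × A$673,250.18 = A$30,296.26…
Penalty, months 7–11: 5 × 2.75% × A$673,250.18 = A$92,571.90…
Total penalty = A$30,296.26… + A$92,571.90… = A$122,868.16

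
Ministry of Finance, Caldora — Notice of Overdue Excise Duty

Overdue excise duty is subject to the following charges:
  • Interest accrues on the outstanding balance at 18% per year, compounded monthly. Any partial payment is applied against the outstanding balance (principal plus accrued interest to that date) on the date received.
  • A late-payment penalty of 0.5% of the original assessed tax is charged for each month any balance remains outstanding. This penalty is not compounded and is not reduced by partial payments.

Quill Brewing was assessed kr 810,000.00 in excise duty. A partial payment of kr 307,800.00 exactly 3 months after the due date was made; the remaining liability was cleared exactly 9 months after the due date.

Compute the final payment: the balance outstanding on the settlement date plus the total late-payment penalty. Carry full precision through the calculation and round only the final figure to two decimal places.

kr 626,034.04

Monthly rate = 18% ÷ 12 = 1.5%
Balance at month 3: kr 810,000.0000 × (1 + 0.015)^3 = kr 846,999.4838…
After kr 307,800.00 payment: kr 846,999.4838… − kr 307,800.00 = kr 539,199.4838…
Balance at month 9: kr 539,199.4838… × (1 + 0.015)^6 = kr 589,584.0434…
Penalty: 9 × 0.5% × kr 810,000.00 = kr 36,450.00
Final settlement = outstanding balance + penalty = kr 589,584.0434… + kr 36,450.00 = kr 626,034.04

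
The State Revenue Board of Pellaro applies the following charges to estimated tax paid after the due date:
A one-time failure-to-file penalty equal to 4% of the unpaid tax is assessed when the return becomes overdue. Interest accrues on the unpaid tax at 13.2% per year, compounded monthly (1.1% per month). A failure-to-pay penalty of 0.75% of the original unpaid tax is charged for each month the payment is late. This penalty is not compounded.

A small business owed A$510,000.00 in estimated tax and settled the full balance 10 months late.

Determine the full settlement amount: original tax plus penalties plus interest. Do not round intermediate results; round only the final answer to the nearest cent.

A$627,610.00

Failure-to-file penalty: 4% × A$510,000.00 = A$20,400.00
Failure-to-pay penalty: 10 × 0.75% × A$510,000.00 = A$38,250.00
Interest: A$510,000.00 × ((1 + 0.011)^10 − 1) = A$510,000.00 × 0.1156078… = A$58,959.9961…
Total = A$510,000.00 + A$58,650.0000 + A$58,959.9961… = A$627,610.00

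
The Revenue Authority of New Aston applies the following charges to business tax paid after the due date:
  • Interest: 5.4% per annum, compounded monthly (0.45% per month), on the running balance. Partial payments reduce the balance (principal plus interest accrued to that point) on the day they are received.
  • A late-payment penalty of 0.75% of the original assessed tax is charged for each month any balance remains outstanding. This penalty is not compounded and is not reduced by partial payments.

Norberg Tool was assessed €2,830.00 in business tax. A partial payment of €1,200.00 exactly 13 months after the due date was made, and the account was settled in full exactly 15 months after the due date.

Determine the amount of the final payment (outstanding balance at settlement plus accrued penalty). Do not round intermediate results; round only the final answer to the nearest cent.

Balance at month 13: €2,830.0000 × (1 + 0.0045)^13 = €3,000.0996…
After €1,200.00 payment: €3,000.0996… − €1,200.00 = €1,800.0996…
Balance at month 15: €1,800.0996… × (1 + 0.0045)^2 = €1,816.3369…
Penalty: 15 × 0.75% × €2,830.00 = €318.38…
Final settlement = outstanding balance + penalty = €1,816.3369… + €318.38… = €2,134.71

€2,134.71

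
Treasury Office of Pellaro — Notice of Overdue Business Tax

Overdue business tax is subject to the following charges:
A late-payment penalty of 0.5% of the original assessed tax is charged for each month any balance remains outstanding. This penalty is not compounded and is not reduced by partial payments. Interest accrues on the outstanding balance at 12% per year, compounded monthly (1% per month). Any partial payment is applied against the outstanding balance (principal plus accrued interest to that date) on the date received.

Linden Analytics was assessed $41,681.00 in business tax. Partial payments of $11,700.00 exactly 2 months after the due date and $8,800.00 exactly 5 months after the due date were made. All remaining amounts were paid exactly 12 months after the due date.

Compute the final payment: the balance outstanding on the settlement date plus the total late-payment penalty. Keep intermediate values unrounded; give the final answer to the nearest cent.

Balance at month 2: $41,681.0000 × (1 + 0.01)^2 = $42,518.7881
After $11,700.00 payment: $42,518.7881 − $11,700.00 = $30,818.7881
Balance at month 5: $30,818.7881 × (1 + 0.01)^3 = $31,752.6282…
After $8,800.00 payment: $31,752.6282… − $8,800.00 = $22,952.6282…
Balance at month 12: $22,952.6282… × (1 + 0.01)^7 = $24,608.3241…
Penalty: 12 × 0.5% × $41,681.00 = $2,500.86
Final settlement = outstanding balance + penalty = $24,608.3241… + $2,500.86 = $27,109.18

$27,109.18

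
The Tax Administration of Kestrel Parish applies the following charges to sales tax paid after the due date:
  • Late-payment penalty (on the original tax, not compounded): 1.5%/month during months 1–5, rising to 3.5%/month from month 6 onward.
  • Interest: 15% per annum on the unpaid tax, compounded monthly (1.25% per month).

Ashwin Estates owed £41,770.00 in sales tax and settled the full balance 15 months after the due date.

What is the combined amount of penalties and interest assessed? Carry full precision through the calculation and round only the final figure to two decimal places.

£26,307.96

Penalty, months 1–5: 5 × 1.5% × £41,770.00 = £3,132.75
Penalty, months 6–15: 10 × 3.5% × £41,770.00 = £14,619.50
Interest: £41,770.00 × ((1 + 0.0125)^15 − 1) = £41,770.00 × 0.2048292… = £8,555.7150…
Penalties + interest = £17,752.2500 + £8,555.7150… = £26,307.96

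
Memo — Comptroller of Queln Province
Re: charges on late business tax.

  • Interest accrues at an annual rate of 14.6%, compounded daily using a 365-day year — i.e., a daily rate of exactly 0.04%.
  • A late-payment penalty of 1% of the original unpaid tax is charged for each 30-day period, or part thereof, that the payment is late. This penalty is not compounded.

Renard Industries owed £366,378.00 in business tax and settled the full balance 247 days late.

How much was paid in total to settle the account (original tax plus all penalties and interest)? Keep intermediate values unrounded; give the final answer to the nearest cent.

£437,390.74

Penalty periods: ⌈247/30⌉ = 9; penalty = 9 × 1% × £366,378.00 = £32,974.02
Interest: £366,378.00 × ((1 + 0.0004)^247 − 1) = £366,378.00 × 0.10382370… = £38,038.7204…
Total = £366,378.00 + £32,974.0200 + £38,038.7204… = £437,390.74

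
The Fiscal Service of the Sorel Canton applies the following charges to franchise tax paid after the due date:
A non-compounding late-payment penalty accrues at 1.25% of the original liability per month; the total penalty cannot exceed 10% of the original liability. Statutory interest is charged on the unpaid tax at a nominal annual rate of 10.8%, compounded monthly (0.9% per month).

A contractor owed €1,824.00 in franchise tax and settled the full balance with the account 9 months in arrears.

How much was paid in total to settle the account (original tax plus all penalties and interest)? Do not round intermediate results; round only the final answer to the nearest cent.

€2,159.58

Penalty (uncapped): 9 × 1.25% × €1,824.00 = €205.20; cap = 10% × €1,824.00 = €182.40 → penalty = €182.40
Interest: €1,824.00 × ((1 + 0.009)^9 − 1) = €1,824.00 × 0.0839781… = €153.1760…
Total = €1,824.00 + €182.4000 + €153.1760… = €2,159.58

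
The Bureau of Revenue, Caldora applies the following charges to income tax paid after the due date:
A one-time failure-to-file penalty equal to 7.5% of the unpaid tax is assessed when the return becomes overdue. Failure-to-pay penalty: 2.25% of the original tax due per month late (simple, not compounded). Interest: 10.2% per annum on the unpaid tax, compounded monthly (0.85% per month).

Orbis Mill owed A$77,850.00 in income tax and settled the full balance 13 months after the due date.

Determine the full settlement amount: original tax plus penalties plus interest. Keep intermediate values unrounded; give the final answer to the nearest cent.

A$115,514.99

Failure-to-file penalty: 7.5% × A$77,850.00 = A$5,838.75
Failure-to-pay penalty = 2.25% × A$77,850.00 × 13 mo = A$22,771.13…
Interest: A$77,850.00 × ((1 + 0.0085)^13 − 1) = A$77,850.00 × 0.1163149… = A$9,055.1173…
Total = A$77,850.00 + A$28,609.8750 + A$9,055.1173… = A$115,514.99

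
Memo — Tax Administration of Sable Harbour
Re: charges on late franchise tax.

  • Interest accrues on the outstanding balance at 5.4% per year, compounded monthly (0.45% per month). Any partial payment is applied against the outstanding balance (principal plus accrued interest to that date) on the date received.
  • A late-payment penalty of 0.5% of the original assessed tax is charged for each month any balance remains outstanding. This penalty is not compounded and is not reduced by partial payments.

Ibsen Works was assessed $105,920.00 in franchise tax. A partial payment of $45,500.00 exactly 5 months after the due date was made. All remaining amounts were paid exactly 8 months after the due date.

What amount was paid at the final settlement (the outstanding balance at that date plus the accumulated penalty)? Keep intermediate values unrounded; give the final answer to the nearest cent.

Balance at month 5: $105,920.0000 × (1 + 0.0045)^5 = $108,324.7455…
After $45,500.00 payment: $108,324.7455… − $45,500.00 = $62,824.7455…
Balance at month 8: $62,824.7455… × (1 + 0.0045)^3 = $63,676.7019…
Penalty: 8 × 0.5% × $105,920.00 = $4,236.80
Final settlement = outstanding balance + penalty = $63,676.7019… + $4,236.80 = $67,913.50

$67,913.50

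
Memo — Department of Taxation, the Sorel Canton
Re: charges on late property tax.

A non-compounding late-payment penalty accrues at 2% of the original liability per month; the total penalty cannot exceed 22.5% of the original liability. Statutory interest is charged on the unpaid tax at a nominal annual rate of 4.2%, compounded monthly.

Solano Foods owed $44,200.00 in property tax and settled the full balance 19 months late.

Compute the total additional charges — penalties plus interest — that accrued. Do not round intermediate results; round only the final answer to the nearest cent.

Penalty (uncapped): 19 × 2% × $44,200.00 = $16,796.00; cap = 22.5% × $44,200.00 = $9,945.00 → penalty = $9,945.00
Interest (4.2%/yr ÷ 12 = 0.35%/month): $44,200.00 × ((1 + 0.0035)^19 − 1) = $3,033.7503…
Penalties + interest = $9,945.0000 + $3,033.7503… = $12,978.75

$12,978.75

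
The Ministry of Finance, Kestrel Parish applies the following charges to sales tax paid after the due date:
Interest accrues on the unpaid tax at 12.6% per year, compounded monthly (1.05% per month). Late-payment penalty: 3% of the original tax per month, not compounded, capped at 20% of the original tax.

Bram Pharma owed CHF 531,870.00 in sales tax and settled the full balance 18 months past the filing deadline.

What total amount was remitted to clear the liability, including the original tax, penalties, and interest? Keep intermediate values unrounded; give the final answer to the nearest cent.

CHF 748,261.94

Penalty (uncapped): 18 × 3% × CHF 531,870.00 = CHF 287,209.80; cap = 20% × CHF 531,870.00 = CHF 106,374.00 → penalty = CHF 106,374.00
Interest: CHF 531,870.00 × ((1 + 0.0105)^18 − 1) = CHF 531,870.00 × 0.2068512… = CHF 110,017.9399…
Total = CHF 531,870.00 + CHF 106,374.0000 + CHF 110,017.9399… = CHF 748,261.94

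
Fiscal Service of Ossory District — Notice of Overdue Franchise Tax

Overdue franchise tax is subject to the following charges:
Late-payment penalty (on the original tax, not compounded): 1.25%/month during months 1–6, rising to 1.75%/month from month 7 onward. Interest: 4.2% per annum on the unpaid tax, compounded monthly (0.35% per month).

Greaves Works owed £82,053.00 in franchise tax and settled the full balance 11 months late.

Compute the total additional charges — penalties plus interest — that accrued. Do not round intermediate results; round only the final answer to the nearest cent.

£16,548.52

Penalty, months 1–6: 6 × 1.25% × £82,053.00 = £6,153.98…
Penalty, months 7–11: 5 × 1.75% × £82,053.00 = £7,179.64…
Interest: £82,053.00 × ((1 + 0.0035)^11 − 1) = £82,053.00 × 0.0391809… = £3,214.9083…
Penalties + interest = £13,333.6125 + £3,214.9083… = £16,548.52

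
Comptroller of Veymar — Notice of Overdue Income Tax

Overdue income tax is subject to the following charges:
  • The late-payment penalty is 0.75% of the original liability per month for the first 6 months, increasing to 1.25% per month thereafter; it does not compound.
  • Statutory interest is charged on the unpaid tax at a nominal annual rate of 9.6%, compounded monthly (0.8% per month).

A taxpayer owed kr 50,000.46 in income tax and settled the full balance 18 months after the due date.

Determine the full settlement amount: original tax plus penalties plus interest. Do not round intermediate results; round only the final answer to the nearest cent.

kr 67,461.75

Penalty, months 1–6: 6 × 0.75% × kr 50,000.46 = kr 2,250.02…
Penalty, months 7–18: 12 × 1.25% × kr 50,000.46 = kr 7,500.07…
Interest: kr 50,000.46 × ((1 + 0.008)^18 − 1) = kr 50,000.46 × 0.1542226… = kr 7,711.2015…
Total = kr 50,000.46 + kr 9,750.0897 + kr 7,711.2015… = kr 67,461.75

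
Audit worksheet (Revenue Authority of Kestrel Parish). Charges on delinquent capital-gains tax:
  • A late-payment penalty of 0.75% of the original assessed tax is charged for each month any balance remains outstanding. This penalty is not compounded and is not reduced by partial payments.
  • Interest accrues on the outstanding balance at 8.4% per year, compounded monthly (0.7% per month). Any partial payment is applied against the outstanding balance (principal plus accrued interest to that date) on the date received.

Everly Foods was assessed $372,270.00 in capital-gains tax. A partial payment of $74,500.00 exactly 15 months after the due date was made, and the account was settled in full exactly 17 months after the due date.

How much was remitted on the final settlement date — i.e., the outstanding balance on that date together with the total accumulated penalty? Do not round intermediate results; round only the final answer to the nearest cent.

$391,057.71

Balance at month 15: $372,270.0000 × (1 + 0.007)^15 = $413,333.0165…
After $74,500.00 payment: $413,333.0165… − $74,500.00 = $338,833.0165…
Balance at month 17: $338,833.0165… × (1 + 0.007)^2 = $343,593.2816…
Penalty: 17 × 0.75% × $372,270.00 = $47,464.43…
Final settlement = outstanding balance + penalty = $343,593.2816… + $47,464.43… = $391,057.71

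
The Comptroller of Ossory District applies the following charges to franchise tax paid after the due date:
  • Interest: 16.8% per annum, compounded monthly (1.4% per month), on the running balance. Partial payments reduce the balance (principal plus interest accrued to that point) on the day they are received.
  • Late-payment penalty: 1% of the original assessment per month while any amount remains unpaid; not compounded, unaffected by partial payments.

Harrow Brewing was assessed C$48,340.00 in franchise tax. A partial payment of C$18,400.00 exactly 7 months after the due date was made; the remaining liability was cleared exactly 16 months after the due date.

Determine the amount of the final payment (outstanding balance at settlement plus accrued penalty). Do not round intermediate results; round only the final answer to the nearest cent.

C$47,264.73

Balance at month 7: C$48,340.0000 × (1 + 0.014)^7 = C$53,280.9956…
After C$18,400.00 payment: C$53,280.9956… − C$18,400.00 = C$34,880.9956…
Balance at month 16: C$34,880.9956… × (1 + 0.014)^9 = C$39,530.3325…
Penalty: 16 × 1% × C$48,340.00 = C$7,734.40
Final settlement = outstanding balance + penalty = C$39,530.3325… + C$7,734.40 = C$47,264.73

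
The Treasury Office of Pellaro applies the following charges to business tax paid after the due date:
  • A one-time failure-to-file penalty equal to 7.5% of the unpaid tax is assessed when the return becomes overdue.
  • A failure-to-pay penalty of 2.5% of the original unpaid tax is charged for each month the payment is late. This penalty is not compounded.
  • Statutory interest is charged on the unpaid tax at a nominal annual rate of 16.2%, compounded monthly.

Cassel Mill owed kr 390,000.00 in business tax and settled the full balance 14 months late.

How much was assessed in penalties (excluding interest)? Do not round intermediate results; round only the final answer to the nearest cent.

Failure-to-file penalty: 7.5% × kr 390,000.00 = kr 29,250.00
Failure-to-pay penalty: 14 × 2.5% × kr 390,000.00 = kr 136,500.00
Total penalty = kr 29,250.00 + kr 136,500.00 = kr 165,750.00

kr 165,750.00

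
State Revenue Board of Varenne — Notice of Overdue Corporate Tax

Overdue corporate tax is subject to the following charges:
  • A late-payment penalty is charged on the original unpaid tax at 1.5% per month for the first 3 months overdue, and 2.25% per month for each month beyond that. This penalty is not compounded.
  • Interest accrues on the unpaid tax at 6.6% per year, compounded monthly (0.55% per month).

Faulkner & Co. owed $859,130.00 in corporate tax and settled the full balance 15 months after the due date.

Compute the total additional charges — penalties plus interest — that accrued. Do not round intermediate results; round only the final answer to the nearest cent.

$344,299.11

Penalty, months 1–3: 3 × 1.5% × $859,130.00 = $38,660.85
Penalty, months 4–15: 12 × 2.25% × $859,130.00 = $231,965.10
Interest: $859,130.00 × ((1 + 0.0055)^15 − 1) = $859,130.00 × 0.0857532… = $73,673.1596…
Penalties + interest = $270,625.9500 + $73,673.1596… = $344,299.11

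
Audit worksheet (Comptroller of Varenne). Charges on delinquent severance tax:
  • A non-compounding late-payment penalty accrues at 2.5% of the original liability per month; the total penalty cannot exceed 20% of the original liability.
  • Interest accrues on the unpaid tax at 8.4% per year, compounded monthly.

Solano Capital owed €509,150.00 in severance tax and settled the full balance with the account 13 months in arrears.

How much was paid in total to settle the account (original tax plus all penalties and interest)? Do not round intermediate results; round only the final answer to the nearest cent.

Penalty (uncapped): 13 × 2.5% × €509,150.00 = €165,473.75; cap = 20% × €509,150.00 = €101,830.00 → penalty = €101,830.00
Interest (8.4%/yr ÷ 12 = 0.7%/month): €509,150.00 × ((1 + 0.007)^13 − 1) = €48,329.4531…
Total = €509,150.00 + €101,830.0000 + €48,329.4531… = €659,309.45

€659,309.45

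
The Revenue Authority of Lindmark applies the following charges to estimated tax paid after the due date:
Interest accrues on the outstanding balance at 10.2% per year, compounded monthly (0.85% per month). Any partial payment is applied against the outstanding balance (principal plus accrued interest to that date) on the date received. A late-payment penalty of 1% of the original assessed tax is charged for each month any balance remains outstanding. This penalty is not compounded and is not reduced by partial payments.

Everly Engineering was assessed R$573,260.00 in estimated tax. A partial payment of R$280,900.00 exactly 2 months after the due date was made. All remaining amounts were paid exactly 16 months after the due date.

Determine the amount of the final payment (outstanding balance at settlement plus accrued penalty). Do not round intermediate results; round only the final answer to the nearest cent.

R$431,879.60

Balance at month 2: R$573,260.0000 × (1 + 0.0085)^2 = R$583,046.8380…
After R$280,900.00 payment: R$583,046.8380… − R$280,900.00 = R$302,146.8380…
Balance at month 16: R$302,146.8380… × (1 + 0.0085)^14 = R$340,158.0000…
Penalty: 16 × 1% × R$573,260.00 = R$91,721.60
Final settlement = outstanding balance + penalty = R$340,158.0000… + R$91,721.60 = R$431,879.60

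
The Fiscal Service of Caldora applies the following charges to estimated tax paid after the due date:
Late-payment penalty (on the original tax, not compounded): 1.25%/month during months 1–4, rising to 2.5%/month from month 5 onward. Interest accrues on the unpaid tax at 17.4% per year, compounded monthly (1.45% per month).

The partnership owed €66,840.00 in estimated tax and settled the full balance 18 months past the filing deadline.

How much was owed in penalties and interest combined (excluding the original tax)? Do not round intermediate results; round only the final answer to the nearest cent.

Penalty, months 1–4: 4 × 1.25% × €66,840.00 = €3,342.00
Penalty, months 5–18: 14 × 2.5% × €66,840.00 = €23,394.00
Interest: €66,840.00 × ((1 + 0.0145)^18 − 1) = €66,840.00 × 0.2957969… = €19,771.0624…
Penalties + interest = €26,736.0000 + €19,771.0624… = €46,507.06

€46,507.06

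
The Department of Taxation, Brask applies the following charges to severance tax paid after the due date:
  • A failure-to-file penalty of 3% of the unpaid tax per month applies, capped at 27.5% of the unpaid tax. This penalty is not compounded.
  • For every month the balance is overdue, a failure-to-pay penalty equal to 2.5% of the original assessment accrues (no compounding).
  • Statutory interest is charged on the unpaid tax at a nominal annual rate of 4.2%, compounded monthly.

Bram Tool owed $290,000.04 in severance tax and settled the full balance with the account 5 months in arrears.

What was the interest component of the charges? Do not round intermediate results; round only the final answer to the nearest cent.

$5,110.65

Interest (4.2%/yr ÷ 12 = 0.35%/month): $290,000.04 × ((1 + 0.0035)^5 − 1) = $5,110.6503…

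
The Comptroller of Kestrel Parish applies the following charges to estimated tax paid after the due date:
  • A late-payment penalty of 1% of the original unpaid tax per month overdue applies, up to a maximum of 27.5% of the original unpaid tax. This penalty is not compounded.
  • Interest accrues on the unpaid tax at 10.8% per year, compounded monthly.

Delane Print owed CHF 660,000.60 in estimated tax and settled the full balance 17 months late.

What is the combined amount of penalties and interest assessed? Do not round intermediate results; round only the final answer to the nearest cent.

CHF 220,788.49

Penalty: 17 × 1% × CHF 660,000.60 = CHF 112,200.10… (below the 27.5% cap of CHF 181,500.17…)
Interest (10.8%/yr ÷ 12 = 0.9%/month): CHF 660,000.60 × ((1 + 0.009)^17 − 1) = CHF 108,588.3855…
Penalties + interest = CHF 112,200.1020 + CHF 108,588.3855… = CHF 220,788.49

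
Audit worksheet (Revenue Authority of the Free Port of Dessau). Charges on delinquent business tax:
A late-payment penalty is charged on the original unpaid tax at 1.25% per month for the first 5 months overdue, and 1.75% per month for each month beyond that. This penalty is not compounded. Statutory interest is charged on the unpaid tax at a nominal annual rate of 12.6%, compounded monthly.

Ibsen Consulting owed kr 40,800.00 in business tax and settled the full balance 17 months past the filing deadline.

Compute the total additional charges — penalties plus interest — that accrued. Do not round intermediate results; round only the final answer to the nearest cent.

kr 19,045.89

Penalty, months 1–5: 5 × 1.25% × kr 40,800.00 = kr 2,550.00
Penalty, months 6–17: 12 × 1.75% × kr 40,800.00 = kr 8,568.00
Interest (12.6%/yr ÷ 12 = 1.05%/month): kr 40,800.00 × ((1 + 0.0105)^17 − 1) = kr 7,927.8856…
Penalties + interest = kr 11,118.0000 + kr 7,927.8856… = kr 19,045.89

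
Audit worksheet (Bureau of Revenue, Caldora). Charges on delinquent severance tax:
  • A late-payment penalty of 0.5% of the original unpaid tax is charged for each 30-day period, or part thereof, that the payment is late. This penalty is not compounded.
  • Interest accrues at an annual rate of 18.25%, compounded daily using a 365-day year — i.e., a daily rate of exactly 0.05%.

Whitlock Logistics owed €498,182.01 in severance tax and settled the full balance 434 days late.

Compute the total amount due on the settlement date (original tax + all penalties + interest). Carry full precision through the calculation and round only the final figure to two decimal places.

€656,243.57

Penalty periods: ⌈434/30⌉ = 15; penalty = 15 × 0.5% × €498,182.01 = €37,363.65…
Interest: €498,182.01 × ((1 + 0.0005)^434 − 1) = €498,182.01 × 0.24227673… = €120,697.9080…
Total = €498,182.01 + €37,363.6508… + €120,697.9080… = €656,243.57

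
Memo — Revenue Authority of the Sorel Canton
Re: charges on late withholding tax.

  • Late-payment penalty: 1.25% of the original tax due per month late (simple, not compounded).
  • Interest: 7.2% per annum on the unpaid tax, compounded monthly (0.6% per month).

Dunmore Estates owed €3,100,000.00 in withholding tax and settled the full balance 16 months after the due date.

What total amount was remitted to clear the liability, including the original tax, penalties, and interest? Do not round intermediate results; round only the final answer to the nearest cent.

€4,031,374.39

Late-payment penalty = 1.25% × €3,100,000.00 × 16 mo = €620,000.00
Interest: €3,100,000.00 × ((1 + 0.006)^16 − 1) = €3,100,000.00 × 0.1004434… = €311,374.3945…
Total = €3,100,000.00 + €620,000.0000 + €311,374.3945… = €4,031,374.39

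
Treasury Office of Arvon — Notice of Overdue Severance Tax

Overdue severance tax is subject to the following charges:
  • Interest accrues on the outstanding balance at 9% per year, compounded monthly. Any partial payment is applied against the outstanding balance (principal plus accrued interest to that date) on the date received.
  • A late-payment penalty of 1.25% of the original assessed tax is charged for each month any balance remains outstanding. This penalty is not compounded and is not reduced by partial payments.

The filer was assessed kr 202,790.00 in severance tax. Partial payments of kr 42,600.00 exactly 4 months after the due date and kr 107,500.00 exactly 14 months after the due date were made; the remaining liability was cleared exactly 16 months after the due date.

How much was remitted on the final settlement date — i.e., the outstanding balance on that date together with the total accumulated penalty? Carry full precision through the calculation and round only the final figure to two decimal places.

kr 113,386.01

Monthly rate = 9% ÷ 12 = 0.75%
Balance at month 4: kr 202,790.0000 × (1 + 0.0075)^4 = kr 208,942.4845…
After kr 42,600.00 payment: kr 208,942.4845… − kr 42,600.00 = kr 166,342.4845…
Balance at month 14: kr 166,342.4845… × (1 + 0.0075)^10 = kr 179,247.7578…
After kr 107,500.00 payment: kr 179,247.7578… − kr 107,500.00 = kr 71,747.7578…
Balance at month 16: kr 71,747.7578… × (1 + 0.0075)^2 = kr 72,828.0100…
Penalty: 16 × 1.25% × kr 202,790.00 = kr 40,558.00
Final settlement = outstanding balance + penalty = kr 72,828.0100… + kr 40,558.00 = kr 113,386.01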